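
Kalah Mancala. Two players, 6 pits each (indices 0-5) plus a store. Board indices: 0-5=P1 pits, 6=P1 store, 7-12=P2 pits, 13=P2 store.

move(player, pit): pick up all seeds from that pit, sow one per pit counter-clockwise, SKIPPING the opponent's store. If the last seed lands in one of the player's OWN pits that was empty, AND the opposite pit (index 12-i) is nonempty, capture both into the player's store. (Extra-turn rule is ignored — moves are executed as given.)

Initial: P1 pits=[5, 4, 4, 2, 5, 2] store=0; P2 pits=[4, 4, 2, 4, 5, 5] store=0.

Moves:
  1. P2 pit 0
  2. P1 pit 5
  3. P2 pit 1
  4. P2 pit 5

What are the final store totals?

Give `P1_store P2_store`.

Answer: 1 2

Derivation:
Move 1: P2 pit0 -> P1=[5,4,4,2,5,2](0) P2=[0,5,3,5,6,5](0)
Move 2: P1 pit5 -> P1=[5,4,4,2,5,0](1) P2=[1,5,3,5,6,5](0)
Move 3: P2 pit1 -> P1=[5,4,4,2,5,0](1) P2=[1,0,4,6,7,6](1)
Move 4: P2 pit5 -> P1=[6,5,5,3,6,0](1) P2=[1,0,4,6,7,0](2)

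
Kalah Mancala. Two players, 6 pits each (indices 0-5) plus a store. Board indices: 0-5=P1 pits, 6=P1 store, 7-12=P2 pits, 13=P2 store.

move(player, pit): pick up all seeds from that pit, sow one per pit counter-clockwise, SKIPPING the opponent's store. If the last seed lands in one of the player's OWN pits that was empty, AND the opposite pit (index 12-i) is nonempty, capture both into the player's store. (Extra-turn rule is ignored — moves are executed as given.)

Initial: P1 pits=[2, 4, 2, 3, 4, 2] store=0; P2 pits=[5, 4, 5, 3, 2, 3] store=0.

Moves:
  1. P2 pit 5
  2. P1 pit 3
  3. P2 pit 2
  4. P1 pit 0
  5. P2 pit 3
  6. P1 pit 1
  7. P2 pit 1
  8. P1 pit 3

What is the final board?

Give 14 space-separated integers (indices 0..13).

Answer: 1 0 4 0 8 5 2 6 0 1 1 5 3 3

Derivation:
Move 1: P2 pit5 -> P1=[3,5,2,3,4,2](0) P2=[5,4,5,3,2,0](1)
Move 2: P1 pit3 -> P1=[3,5,2,0,5,3](1) P2=[5,4,5,3,2,0](1)
Move 3: P2 pit2 -> P1=[4,5,2,0,5,3](1) P2=[5,4,0,4,3,1](2)
Move 4: P1 pit0 -> P1=[0,6,3,1,6,3](1) P2=[5,4,0,4,3,1](2)
Move 5: P2 pit3 -> P1=[1,6,3,1,6,3](1) P2=[5,4,0,0,4,2](3)
Move 6: P1 pit1 -> P1=[1,0,4,2,7,4](2) P2=[6,4,0,0,4,2](3)
Move 7: P2 pit1 -> P1=[1,0,4,2,7,4](2) P2=[6,0,1,1,5,3](3)
Move 8: P1 pit3 -> P1=[1,0,4,0,8,5](2) P2=[6,0,1,1,5,3](3)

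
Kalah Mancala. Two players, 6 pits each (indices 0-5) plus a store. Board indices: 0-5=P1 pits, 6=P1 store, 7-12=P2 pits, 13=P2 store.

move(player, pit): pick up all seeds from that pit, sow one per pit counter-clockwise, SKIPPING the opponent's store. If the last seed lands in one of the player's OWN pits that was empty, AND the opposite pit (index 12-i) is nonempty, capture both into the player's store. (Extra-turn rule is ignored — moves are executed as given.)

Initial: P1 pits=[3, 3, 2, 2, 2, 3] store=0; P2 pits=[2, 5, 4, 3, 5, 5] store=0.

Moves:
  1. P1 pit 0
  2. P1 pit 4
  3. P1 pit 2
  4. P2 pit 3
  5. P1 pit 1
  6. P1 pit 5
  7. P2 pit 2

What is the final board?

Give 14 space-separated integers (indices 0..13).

Answer: 1 0 1 5 2 0 2 3 6 0 2 8 7 2

Derivation:
Move 1: P1 pit0 -> P1=[0,4,3,3,2,3](0) P2=[2,5,4,3,5,5](0)
Move 2: P1 pit4 -> P1=[0,4,3,3,0,4](1) P2=[2,5,4,3,5,5](0)
Move 3: P1 pit2 -> P1=[0,4,0,4,1,5](1) P2=[2,5,4,3,5,5](0)
Move 4: P2 pit3 -> P1=[0,4,0,4,1,5](1) P2=[2,5,4,0,6,6](1)
Move 5: P1 pit1 -> P1=[0,0,1,5,2,6](1) P2=[2,5,4,0,6,6](1)
Move 6: P1 pit5 -> P1=[0,0,1,5,2,0](2) P2=[3,6,5,1,7,6](1)
Move 7: P2 pit2 -> P1=[1,0,1,5,2,0](2) P2=[3,6,0,2,8,7](2)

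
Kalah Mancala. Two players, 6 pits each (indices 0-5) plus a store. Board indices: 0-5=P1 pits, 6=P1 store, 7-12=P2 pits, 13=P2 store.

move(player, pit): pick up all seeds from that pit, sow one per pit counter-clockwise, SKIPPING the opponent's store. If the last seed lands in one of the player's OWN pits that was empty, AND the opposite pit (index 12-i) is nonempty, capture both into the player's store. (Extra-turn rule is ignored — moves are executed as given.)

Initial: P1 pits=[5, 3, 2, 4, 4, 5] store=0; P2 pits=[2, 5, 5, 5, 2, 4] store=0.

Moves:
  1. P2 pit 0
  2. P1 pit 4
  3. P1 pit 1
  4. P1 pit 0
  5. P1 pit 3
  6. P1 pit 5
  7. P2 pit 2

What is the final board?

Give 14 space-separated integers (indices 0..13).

Answer: 1 2 5 1 2 0 17 3 2 0 7 4 1 1

Derivation:
Move 1: P2 pit0 -> P1=[5,3,2,4,4,5](0) P2=[0,6,6,5,2,4](0)
Move 2: P1 pit4 -> P1=[5,3,2,4,0,6](1) P2=[1,7,6,5,2,4](0)
Move 3: P1 pit1 -> P1=[5,0,3,5,0,6](9) P2=[1,0,6,5,2,4](0)
Move 4: P1 pit0 -> P1=[0,1,4,6,1,7](9) P2=[1,0,6,5,2,4](0)
Move 5: P1 pit3 -> P1=[0,1,4,0,2,8](10) P2=[2,1,7,5,2,4](0)
Move 6: P1 pit5 -> P1=[0,1,4,0,2,0](17) P2=[3,2,8,6,3,0](0)
Move 7: P2 pit2 -> P1=[1,2,5,1,2,0](17) P2=[3,2,0,7,4,1](1)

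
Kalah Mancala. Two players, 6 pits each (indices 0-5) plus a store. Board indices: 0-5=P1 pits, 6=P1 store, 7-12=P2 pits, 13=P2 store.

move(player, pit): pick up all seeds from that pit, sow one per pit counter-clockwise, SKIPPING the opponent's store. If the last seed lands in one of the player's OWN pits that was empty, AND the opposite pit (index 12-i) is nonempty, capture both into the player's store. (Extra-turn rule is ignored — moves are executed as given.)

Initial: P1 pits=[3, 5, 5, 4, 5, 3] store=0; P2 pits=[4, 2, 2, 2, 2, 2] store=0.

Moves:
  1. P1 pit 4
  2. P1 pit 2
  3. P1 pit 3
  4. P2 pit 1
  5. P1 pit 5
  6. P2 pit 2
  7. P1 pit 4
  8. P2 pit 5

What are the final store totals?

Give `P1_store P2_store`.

Answer: 5 2

Derivation:
Move 1: P1 pit4 -> P1=[3,5,5,4,0,4](1) P2=[5,3,3,2,2,2](0)
Move 2: P1 pit2 -> P1=[3,5,0,5,1,5](2) P2=[6,3,3,2,2,2](0)
Move 3: P1 pit3 -> P1=[3,5,0,0,2,6](3) P2=[7,4,3,2,2,2](0)
Move 4: P2 pit1 -> P1=[3,5,0,0,2,6](3) P2=[7,0,4,3,3,3](0)
Move 5: P1 pit5 -> P1=[3,5,0,0,2,0](4) P2=[8,1,5,4,4,3](0)
Move 6: P2 pit2 -> P1=[4,5,0,0,2,0](4) P2=[8,1,0,5,5,4](1)
Move 7: P1 pit4 -> P1=[4,5,0,0,0,1](5) P2=[8,1,0,5,5,4](1)
Move 8: P2 pit5 -> P1=[5,6,1,0,0,1](5) P2=[8,1,0,5,5,0](2)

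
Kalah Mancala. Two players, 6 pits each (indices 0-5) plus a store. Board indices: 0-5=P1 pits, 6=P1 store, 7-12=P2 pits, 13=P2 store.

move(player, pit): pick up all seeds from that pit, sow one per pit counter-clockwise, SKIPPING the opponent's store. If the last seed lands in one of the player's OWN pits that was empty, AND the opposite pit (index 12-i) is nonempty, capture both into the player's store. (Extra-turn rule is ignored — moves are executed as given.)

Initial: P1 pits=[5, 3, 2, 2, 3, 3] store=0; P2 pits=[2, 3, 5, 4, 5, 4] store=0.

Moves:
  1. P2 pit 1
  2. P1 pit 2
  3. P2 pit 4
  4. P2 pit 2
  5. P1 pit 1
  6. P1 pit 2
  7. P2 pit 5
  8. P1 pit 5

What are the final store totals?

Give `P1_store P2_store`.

Answer: 2 3

Derivation:
Move 1: P2 pit1 -> P1=[5,3,2,2,3,3](0) P2=[2,0,6,5,6,4](0)
Move 2: P1 pit2 -> P1=[5,3,0,3,4,3](0) P2=[2,0,6,5,6,4](0)
Move 3: P2 pit4 -> P1=[6,4,1,4,4,3](0) P2=[2,0,6,5,0,5](1)
Move 4: P2 pit2 -> P1=[7,5,1,4,4,3](0) P2=[2,0,0,6,1,6](2)
Move 5: P1 pit1 -> P1=[7,0,2,5,5,4](1) P2=[2,0,0,6,1,6](2)
Move 6: P1 pit2 -> P1=[7,0,0,6,6,4](1) P2=[2,0,0,6,1,6](2)
Move 7: P2 pit5 -> P1=[8,1,1,7,7,4](1) P2=[2,0,0,6,1,0](3)
Move 8: P1 pit5 -> P1=[8,1,1,7,7,0](2) P2=[3,1,1,6,1,0](3)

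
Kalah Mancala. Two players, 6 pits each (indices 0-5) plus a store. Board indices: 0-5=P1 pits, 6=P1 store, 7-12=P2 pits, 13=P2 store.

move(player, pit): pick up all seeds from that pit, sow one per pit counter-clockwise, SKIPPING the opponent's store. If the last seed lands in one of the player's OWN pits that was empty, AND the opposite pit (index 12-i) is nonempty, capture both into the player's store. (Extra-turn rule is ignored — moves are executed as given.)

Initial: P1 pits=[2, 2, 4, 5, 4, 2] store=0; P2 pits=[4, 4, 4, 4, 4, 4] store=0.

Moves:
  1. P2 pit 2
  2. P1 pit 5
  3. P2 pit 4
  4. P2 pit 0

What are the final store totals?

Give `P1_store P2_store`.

Answer: 1 2

Derivation:
Move 1: P2 pit2 -> P1=[2,2,4,5,4,2](0) P2=[4,4,0,5,5,5](1)
Move 2: P1 pit5 -> P1=[2,2,4,5,4,0](1) P2=[5,4,0,5,5,5](1)
Move 3: P2 pit4 -> P1=[3,3,5,5,4,0](1) P2=[5,4,0,5,0,6](2)
Move 4: P2 pit0 -> P1=[3,3,5,5,4,0](1) P2=[0,5,1,6,1,7](2)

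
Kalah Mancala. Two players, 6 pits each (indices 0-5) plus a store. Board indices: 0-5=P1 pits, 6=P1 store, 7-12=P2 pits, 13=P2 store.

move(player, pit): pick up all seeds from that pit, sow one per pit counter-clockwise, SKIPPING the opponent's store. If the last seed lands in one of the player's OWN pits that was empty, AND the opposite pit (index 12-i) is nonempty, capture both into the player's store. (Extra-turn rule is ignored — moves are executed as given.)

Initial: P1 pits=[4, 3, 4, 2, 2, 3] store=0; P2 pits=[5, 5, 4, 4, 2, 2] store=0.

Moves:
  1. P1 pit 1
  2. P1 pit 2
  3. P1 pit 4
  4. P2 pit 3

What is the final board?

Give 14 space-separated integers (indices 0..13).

Answer: 5 0 0 4 0 5 2 7 6 4 0 3 3 1

Derivation:
Move 1: P1 pit1 -> P1=[4,0,5,3,3,3](0) P2=[5,5,4,4,2,2](0)
Move 2: P1 pit2 -> P1=[4,0,0,4,4,4](1) P2=[6,5,4,4,2,2](0)
Move 3: P1 pit4 -> P1=[4,0,0,4,0,5](2) P2=[7,6,4,4,2,2](0)
Move 4: P2 pit3 -> P1=[5,0,0,4,0,5](2) P2=[7,6,4,0,3,3](1)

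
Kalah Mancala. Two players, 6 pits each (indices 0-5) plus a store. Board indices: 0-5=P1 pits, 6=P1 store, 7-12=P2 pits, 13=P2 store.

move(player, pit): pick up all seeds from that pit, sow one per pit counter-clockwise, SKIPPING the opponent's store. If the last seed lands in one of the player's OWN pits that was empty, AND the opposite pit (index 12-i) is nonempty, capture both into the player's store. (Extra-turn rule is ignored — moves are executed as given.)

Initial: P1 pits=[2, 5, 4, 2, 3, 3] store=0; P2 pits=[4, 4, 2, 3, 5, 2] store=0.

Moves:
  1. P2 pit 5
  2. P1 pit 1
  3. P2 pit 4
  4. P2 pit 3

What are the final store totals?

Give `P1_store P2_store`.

Move 1: P2 pit5 -> P1=[3,5,4,2,3,3](0) P2=[4,4,2,3,5,0](1)
Move 2: P1 pit1 -> P1=[3,0,5,3,4,4](1) P2=[4,4,2,3,5,0](1)
Move 3: P2 pit4 -> P1=[4,1,6,3,4,4](1) P2=[4,4,2,3,0,1](2)
Move 4: P2 pit3 -> P1=[4,1,6,3,4,4](1) P2=[4,4,2,0,1,2](3)

Answer: 1 3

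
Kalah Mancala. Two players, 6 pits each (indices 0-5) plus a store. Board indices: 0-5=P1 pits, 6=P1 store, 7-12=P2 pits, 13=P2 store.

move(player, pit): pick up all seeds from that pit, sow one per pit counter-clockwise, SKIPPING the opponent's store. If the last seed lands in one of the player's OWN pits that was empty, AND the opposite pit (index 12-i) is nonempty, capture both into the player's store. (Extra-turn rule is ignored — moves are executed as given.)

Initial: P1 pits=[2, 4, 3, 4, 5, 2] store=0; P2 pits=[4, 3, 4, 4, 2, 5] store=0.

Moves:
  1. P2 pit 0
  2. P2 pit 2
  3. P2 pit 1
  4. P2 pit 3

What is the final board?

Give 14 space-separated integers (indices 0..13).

Move 1: P2 pit0 -> P1=[2,4,3,4,5,2](0) P2=[0,4,5,5,3,5](0)
Move 2: P2 pit2 -> P1=[3,4,3,4,5,2](0) P2=[0,4,0,6,4,6](1)
Move 3: P2 pit1 -> P1=[3,4,3,4,5,2](0) P2=[0,0,1,7,5,7](1)
Move 4: P2 pit3 -> P1=[4,5,4,5,5,2](0) P2=[0,0,1,0,6,8](2)

Answer: 4 5 4 5 5 2 0 0 0 1 0 6 8 2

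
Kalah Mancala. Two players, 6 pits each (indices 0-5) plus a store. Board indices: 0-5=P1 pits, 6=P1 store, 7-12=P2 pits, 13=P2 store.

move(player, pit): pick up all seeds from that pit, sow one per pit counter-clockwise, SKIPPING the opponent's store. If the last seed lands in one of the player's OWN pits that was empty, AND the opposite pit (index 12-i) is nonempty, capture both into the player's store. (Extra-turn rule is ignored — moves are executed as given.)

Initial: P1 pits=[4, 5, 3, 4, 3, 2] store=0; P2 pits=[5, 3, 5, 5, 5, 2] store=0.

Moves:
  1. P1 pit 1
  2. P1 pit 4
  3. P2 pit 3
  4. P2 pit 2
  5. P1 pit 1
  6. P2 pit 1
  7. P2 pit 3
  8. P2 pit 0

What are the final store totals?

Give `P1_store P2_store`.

Answer: 2 3

Derivation:
Move 1: P1 pit1 -> P1=[4,0,4,5,4,3](1) P2=[5,3,5,5,5,2](0)
Move 2: P1 pit4 -> P1=[4,0,4,5,0,4](2) P2=[6,4,5,5,5,2](0)
Move 3: P2 pit3 -> P1=[5,1,4,5,0,4](2) P2=[6,4,5,0,6,3](1)
Move 4: P2 pit2 -> P1=[6,1,4,5,0,4](2) P2=[6,4,0,1,7,4](2)
Move 5: P1 pit1 -> P1=[6,0,5,5,0,4](2) P2=[6,4,0,1,7,4](2)
Move 6: P2 pit1 -> P1=[6,0,5,5,0,4](2) P2=[6,0,1,2,8,5](2)
Move 7: P2 pit3 -> P1=[6,0,5,5,0,4](2) P2=[6,0,1,0,9,6](2)
Move 8: P2 pit0 -> P1=[6,0,5,5,0,4](2) P2=[0,1,2,1,10,7](3)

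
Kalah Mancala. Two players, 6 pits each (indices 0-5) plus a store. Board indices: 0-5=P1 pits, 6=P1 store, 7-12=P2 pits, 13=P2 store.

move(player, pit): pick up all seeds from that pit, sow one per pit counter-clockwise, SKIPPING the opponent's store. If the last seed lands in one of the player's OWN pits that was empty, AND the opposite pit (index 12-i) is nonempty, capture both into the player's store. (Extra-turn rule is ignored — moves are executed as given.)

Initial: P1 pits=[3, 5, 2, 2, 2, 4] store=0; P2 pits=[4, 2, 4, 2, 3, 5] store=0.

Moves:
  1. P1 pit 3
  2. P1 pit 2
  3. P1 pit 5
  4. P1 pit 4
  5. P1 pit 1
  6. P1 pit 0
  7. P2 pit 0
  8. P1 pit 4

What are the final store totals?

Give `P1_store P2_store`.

Answer: 3 1

Derivation:
Move 1: P1 pit3 -> P1=[3,5,2,0,3,5](0) P2=[4,2,4,2,3,5](0)
Move 2: P1 pit2 -> P1=[3,5,0,1,4,5](0) P2=[4,2,4,2,3,5](0)
Move 3: P1 pit5 -> P1=[3,5,0,1,4,0](1) P2=[5,3,5,3,3,5](0)
Move 4: P1 pit4 -> P1=[3,5,0,1,0,1](2) P2=[6,4,5,3,3,5](0)
Move 5: P1 pit1 -> P1=[3,0,1,2,1,2](3) P2=[6,4,5,3,3,5](0)
Move 6: P1 pit0 -> P1=[0,1,2,3,1,2](3) P2=[6,4,5,3,3,5](0)
Move 7: P2 pit0 -> P1=[0,1,2,3,1,2](3) P2=[0,5,6,4,4,6](1)
Move 8: P1 pit4 -> P1=[0,1,2,3,0,3](3) P2=[0,5,6,4,4,6](1)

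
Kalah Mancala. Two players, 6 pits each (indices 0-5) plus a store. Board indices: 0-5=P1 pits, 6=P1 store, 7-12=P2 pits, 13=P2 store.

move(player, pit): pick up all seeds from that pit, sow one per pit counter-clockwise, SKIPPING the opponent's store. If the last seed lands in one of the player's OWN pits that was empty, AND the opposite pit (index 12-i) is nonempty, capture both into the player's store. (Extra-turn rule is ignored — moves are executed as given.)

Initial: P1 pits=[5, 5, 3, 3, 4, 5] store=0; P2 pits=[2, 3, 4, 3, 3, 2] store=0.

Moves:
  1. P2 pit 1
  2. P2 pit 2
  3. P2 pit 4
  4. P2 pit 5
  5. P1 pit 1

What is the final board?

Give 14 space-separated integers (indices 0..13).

Answer: 8 0 6 4 5 6 1 3 1 0 5 0 0 3

Derivation:
Move 1: P2 pit1 -> P1=[5,5,3,3,4,5](0) P2=[2,0,5,4,4,2](0)
Move 2: P2 pit2 -> P1=[6,5,3,3,4,5](0) P2=[2,0,0,5,5,3](1)
Move 3: P2 pit4 -> P1=[7,6,4,3,4,5](0) P2=[2,0,0,5,0,4](2)
Move 4: P2 pit5 -> P1=[8,7,5,3,4,5](0) P2=[2,0,0,5,0,0](3)
Move 5: P1 pit1 -> P1=[8,0,6,4,5,6](1) P2=[3,1,0,5,0,0](3)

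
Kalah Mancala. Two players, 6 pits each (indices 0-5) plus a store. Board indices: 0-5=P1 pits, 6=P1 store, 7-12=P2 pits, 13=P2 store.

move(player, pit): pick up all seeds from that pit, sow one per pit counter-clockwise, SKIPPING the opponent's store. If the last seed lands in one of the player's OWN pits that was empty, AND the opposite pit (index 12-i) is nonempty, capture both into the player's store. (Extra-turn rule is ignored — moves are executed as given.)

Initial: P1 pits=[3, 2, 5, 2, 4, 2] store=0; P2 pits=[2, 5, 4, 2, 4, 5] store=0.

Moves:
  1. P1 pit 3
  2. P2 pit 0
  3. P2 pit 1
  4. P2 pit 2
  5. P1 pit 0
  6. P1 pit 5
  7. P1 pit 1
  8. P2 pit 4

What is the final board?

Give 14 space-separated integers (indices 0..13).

Answer: 1 1 8 3 7 0 3 0 1 1 4 0 8 3

Derivation:
Move 1: P1 pit3 -> P1=[3,2,5,0,5,3](0) P2=[2,5,4,2,4,5](0)
Move 2: P2 pit0 -> P1=[3,2,5,0,5,3](0) P2=[0,6,5,2,4,5](0)
Move 3: P2 pit1 -> P1=[4,2,5,0,5,3](0) P2=[0,0,6,3,5,6](1)
Move 4: P2 pit2 -> P1=[5,3,5,0,5,3](0) P2=[0,0,0,4,6,7](2)
Move 5: P1 pit0 -> P1=[0,4,6,1,6,4](0) P2=[0,0,0,4,6,7](2)
Move 6: P1 pit5 -> P1=[0,4,6,1,6,0](1) P2=[1,1,1,4,6,7](2)
Move 7: P1 pit1 -> P1=[0,0,7,2,7,0](3) P2=[0,1,1,4,6,7](2)
Move 8: P2 pit4 -> P1=[1,1,8,3,7,0](3) P2=[0,1,1,4,0,8](3)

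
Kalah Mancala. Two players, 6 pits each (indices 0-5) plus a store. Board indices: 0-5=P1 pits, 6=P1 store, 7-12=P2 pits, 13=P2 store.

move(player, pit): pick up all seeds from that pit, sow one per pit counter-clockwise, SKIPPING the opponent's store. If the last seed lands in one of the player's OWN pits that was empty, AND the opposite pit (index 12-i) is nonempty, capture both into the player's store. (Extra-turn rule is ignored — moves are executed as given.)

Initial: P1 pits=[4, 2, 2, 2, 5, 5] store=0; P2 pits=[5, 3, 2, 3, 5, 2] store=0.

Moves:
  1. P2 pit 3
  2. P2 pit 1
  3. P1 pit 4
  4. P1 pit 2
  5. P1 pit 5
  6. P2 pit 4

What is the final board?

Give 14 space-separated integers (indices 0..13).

Move 1: P2 pit3 -> P1=[4,2,2,2,5,5](0) P2=[5,3,2,0,6,3](1)
Move 2: P2 pit1 -> P1=[4,2,2,2,5,5](0) P2=[5,0,3,1,7,3](1)
Move 3: P1 pit4 -> P1=[4,2,2,2,0,6](1) P2=[6,1,4,1,7,3](1)
Move 4: P1 pit2 -> P1=[4,2,0,3,0,6](3) P2=[6,0,4,1,7,3](1)
Move 5: P1 pit5 -> P1=[4,2,0,3,0,0](4) P2=[7,1,5,2,8,3](1)
Move 6: P2 pit4 -> P1=[5,3,1,4,1,1](4) P2=[7,1,5,2,0,4](2)

Answer: 5 3 1 4 1 1 4 7 1 5 2 0 4 2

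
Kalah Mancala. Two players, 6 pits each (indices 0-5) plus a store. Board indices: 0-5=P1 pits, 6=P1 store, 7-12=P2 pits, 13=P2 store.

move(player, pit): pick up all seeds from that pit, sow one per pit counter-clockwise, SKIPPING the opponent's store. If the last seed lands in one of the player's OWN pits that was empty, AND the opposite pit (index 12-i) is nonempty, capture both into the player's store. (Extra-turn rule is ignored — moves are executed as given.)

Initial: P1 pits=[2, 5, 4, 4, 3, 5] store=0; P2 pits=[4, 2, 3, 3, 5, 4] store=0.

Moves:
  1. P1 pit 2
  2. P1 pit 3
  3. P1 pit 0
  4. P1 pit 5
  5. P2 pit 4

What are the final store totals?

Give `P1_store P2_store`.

Answer: 7 1

Derivation:
Move 1: P1 pit2 -> P1=[2,5,0,5,4,6](1) P2=[4,2,3,3,5,4](0)
Move 2: P1 pit3 -> P1=[2,5,0,0,5,7](2) P2=[5,3,3,3,5,4](0)
Move 3: P1 pit0 -> P1=[0,6,0,0,5,7](6) P2=[5,3,3,0,5,4](0)
Move 4: P1 pit5 -> P1=[0,6,0,0,5,0](7) P2=[6,4,4,1,6,5](0)
Move 5: P2 pit4 -> P1=[1,7,1,1,5,0](7) P2=[6,4,4,1,0,6](1)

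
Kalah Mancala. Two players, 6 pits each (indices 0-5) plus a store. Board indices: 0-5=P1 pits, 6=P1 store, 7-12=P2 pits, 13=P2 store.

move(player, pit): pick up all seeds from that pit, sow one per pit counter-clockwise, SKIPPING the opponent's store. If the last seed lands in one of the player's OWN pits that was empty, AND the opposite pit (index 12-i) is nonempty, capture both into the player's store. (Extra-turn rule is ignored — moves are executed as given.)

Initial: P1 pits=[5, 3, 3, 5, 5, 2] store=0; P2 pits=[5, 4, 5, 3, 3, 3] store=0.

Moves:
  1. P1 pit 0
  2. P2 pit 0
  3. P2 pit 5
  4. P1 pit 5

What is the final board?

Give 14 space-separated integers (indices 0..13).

Answer: 1 5 5 6 6 0 1 1 6 6 4 4 0 1

Derivation:
Move 1: P1 pit0 -> P1=[0,4,4,6,6,3](0) P2=[5,4,5,3,3,3](0)
Move 2: P2 pit0 -> P1=[0,4,4,6,6,3](0) P2=[0,5,6,4,4,4](0)
Move 3: P2 pit5 -> P1=[1,5,5,6,6,3](0) P2=[0,5,6,4,4,0](1)
Move 4: P1 pit5 -> P1=[1,5,5,6,6,0](1) P2=[1,6,6,4,4,0](1)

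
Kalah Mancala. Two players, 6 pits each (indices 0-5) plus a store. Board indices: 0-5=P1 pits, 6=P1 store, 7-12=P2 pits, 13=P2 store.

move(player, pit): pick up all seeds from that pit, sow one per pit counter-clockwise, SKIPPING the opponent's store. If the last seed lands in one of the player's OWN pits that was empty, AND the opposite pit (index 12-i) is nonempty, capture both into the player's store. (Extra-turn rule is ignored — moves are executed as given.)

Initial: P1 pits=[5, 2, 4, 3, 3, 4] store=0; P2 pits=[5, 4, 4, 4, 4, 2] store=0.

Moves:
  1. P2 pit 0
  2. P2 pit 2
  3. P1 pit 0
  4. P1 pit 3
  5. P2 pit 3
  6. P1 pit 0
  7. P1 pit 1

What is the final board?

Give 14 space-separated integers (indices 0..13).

Move 1: P2 pit0 -> P1=[5,2,4,3,3,4](0) P2=[0,5,5,5,5,3](0)
Move 2: P2 pit2 -> P1=[6,2,4,3,3,4](0) P2=[0,5,0,6,6,4](1)
Move 3: P1 pit0 -> P1=[0,3,5,4,4,5](1) P2=[0,5,0,6,6,4](1)
Move 4: P1 pit3 -> P1=[0,3,5,0,5,6](2) P2=[1,5,0,6,6,4](1)
Move 5: P2 pit3 -> P1=[1,4,6,0,5,6](2) P2=[1,5,0,0,7,5](2)
Move 6: P1 pit0 -> P1=[0,5,6,0,5,6](2) P2=[1,5,0,0,7,5](2)
Move 7: P1 pit1 -> P1=[0,0,7,1,6,7](3) P2=[1,5,0,0,7,5](2)

Answer: 0 0 7 1 6 7 3 1 5 0 0 7 5 2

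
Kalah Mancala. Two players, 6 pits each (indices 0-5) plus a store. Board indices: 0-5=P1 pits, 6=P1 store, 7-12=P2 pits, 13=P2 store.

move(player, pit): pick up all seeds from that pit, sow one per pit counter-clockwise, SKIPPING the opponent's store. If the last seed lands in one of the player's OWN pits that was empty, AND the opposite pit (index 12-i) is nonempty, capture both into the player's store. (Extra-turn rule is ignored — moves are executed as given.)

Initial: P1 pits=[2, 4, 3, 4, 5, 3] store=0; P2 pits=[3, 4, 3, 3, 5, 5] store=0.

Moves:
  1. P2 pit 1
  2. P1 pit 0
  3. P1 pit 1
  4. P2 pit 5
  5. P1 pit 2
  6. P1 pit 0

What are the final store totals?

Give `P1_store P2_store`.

Answer: 2 1

Derivation:
Move 1: P2 pit1 -> P1=[2,4,3,4,5,3](0) P2=[3,0,4,4,6,6](0)
Move 2: P1 pit0 -> P1=[0,5,4,4,5,3](0) P2=[3,0,4,4,6,6](0)
Move 3: P1 pit1 -> P1=[0,0,5,5,6,4](1) P2=[3,0,4,4,6,6](0)
Move 4: P2 pit5 -> P1=[1,1,6,6,7,4](1) P2=[3,0,4,4,6,0](1)
Move 5: P1 pit2 -> P1=[1,1,0,7,8,5](2) P2=[4,1,4,4,6,0](1)
Move 6: P1 pit0 -> P1=[0,2,0,7,8,5](2) P2=[4,1,4,4,6,0](1)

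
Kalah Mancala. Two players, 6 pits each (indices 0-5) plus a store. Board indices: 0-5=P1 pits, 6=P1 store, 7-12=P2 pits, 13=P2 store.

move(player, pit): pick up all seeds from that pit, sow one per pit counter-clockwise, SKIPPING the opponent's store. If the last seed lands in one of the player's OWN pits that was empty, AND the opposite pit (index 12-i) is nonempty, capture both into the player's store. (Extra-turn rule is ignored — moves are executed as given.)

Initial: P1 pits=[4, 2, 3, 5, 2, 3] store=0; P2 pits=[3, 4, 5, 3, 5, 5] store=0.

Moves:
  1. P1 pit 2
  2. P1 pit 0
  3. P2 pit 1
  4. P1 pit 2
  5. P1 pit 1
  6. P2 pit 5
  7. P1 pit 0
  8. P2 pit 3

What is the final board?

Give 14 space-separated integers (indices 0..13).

Answer: 1 2 2 10 6 4 0 3 0 6 0 7 1 2

Derivation:
Move 1: P1 pit2 -> P1=[4,2,0,6,3,4](0) P2=[3,4,5,3,5,5](0)
Move 2: P1 pit0 -> P1=[0,3,1,7,4,4](0) P2=[3,4,5,3,5,5](0)
Move 3: P2 pit1 -> P1=[0,3,1,7,4,4](0) P2=[3,0,6,4,6,6](0)
Move 4: P1 pit2 -> P1=[0,3,0,8,4,4](0) P2=[3,0,6,4,6,6](0)
Move 5: P1 pit1 -> P1=[0,0,1,9,5,4](0) P2=[3,0,6,4,6,6](0)
Move 6: P2 pit5 -> P1=[1,1,2,10,6,4](0) P2=[3,0,6,4,6,0](1)
Move 7: P1 pit0 -> P1=[0,2,2,10,6,4](0) P2=[3,0,6,4,6,0](1)
Move 8: P2 pit3 -> P1=[1,2,2,10,6,4](0) P2=[3,0,6,0,7,1](2)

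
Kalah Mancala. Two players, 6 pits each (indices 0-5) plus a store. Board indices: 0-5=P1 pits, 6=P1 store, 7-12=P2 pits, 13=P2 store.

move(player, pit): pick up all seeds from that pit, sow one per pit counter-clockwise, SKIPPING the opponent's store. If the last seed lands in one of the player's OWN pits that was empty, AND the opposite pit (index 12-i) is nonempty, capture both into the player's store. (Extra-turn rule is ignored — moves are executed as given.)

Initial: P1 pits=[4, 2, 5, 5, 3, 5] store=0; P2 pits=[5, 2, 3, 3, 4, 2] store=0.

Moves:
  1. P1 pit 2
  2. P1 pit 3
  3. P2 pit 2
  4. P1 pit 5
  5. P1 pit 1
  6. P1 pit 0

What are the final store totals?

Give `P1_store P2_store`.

Answer: 5 1

Derivation:
Move 1: P1 pit2 -> P1=[4,2,0,6,4,6](1) P2=[6,2,3,3,4,2](0)
Move 2: P1 pit3 -> P1=[4,2,0,0,5,7](2) P2=[7,3,4,3,4,2](0)
Move 3: P2 pit2 -> P1=[4,2,0,0,5,7](2) P2=[7,3,0,4,5,3](1)
Move 4: P1 pit5 -> P1=[4,2,0,0,5,0](3) P2=[8,4,1,5,6,4](1)
Move 5: P1 pit1 -> P1=[4,0,1,0,5,0](5) P2=[8,4,0,5,6,4](1)
Move 6: P1 pit0 -> P1=[0,1,2,1,6,0](5) P2=[8,4,0,5,6,4](1)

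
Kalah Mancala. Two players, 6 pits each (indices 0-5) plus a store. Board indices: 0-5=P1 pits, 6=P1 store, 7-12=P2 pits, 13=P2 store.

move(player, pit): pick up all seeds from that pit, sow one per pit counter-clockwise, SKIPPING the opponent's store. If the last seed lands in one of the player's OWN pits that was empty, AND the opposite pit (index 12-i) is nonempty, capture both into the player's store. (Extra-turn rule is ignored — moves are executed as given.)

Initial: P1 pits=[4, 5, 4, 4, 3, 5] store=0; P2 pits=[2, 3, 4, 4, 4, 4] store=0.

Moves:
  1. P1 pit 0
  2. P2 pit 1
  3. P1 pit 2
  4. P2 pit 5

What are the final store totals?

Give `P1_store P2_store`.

Answer: 1 1

Derivation:
Move 1: P1 pit0 -> P1=[0,6,5,5,4,5](0) P2=[2,3,4,4,4,4](0)
Move 2: P2 pit1 -> P1=[0,6,5,5,4,5](0) P2=[2,0,5,5,5,4](0)
Move 3: P1 pit2 -> P1=[0,6,0,6,5,6](1) P2=[3,0,5,5,5,4](0)
Move 4: P2 pit5 -> P1=[1,7,1,6,5,6](1) P2=[3,0,5,5,5,0](1)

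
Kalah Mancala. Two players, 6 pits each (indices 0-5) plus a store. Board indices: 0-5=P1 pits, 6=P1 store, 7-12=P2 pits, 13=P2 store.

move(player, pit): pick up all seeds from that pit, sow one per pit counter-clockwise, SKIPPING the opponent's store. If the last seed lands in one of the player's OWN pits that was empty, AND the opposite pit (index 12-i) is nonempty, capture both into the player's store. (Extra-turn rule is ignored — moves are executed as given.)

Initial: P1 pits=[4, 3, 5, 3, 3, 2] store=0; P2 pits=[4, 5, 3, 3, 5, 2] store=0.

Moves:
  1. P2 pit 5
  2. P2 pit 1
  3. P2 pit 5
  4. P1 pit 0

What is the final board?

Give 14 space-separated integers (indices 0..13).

Answer: 0 4 6 4 4 3 0 4 0 4 4 6 0 3

Derivation:
Move 1: P2 pit5 -> P1=[5,3,5,3,3,2](0) P2=[4,5,3,3,5,0](1)
Move 2: P2 pit1 -> P1=[5,3,5,3,3,2](0) P2=[4,0,4,4,6,1](2)
Move 3: P2 pit5 -> P1=[5,3,5,3,3,2](0) P2=[4,0,4,4,6,0](3)
Move 4: P1 pit0 -> P1=[0,4,6,4,4,3](0) P2=[4,0,4,4,6,0](3)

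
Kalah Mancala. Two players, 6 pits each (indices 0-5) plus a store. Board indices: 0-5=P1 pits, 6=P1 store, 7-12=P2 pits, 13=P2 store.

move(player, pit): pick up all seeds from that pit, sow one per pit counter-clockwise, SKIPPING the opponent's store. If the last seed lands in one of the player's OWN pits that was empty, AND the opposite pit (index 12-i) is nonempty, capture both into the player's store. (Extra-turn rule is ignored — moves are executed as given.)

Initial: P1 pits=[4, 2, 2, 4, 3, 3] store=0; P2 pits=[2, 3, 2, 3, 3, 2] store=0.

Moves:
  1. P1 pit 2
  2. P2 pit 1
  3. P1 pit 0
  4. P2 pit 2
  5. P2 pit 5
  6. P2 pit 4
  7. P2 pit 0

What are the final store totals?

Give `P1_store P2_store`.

Move 1: P1 pit2 -> P1=[4,2,0,5,4,3](0) P2=[2,3,2,3,3,2](0)
Move 2: P2 pit1 -> P1=[4,2,0,5,4,3](0) P2=[2,0,3,4,4,2](0)
Move 3: P1 pit0 -> P1=[0,3,1,6,5,3](0) P2=[2,0,3,4,4,2](0)
Move 4: P2 pit2 -> P1=[0,3,1,6,5,3](0) P2=[2,0,0,5,5,3](0)
Move 5: P2 pit5 -> P1=[1,4,1,6,5,3](0) P2=[2,0,0,5,5,0](1)
Move 6: P2 pit4 -> P1=[2,5,2,6,5,3](0) P2=[2,0,0,5,0,1](2)
Move 7: P2 pit0 -> P1=[2,5,2,0,5,3](0) P2=[0,1,0,5,0,1](9)

Answer: 0 9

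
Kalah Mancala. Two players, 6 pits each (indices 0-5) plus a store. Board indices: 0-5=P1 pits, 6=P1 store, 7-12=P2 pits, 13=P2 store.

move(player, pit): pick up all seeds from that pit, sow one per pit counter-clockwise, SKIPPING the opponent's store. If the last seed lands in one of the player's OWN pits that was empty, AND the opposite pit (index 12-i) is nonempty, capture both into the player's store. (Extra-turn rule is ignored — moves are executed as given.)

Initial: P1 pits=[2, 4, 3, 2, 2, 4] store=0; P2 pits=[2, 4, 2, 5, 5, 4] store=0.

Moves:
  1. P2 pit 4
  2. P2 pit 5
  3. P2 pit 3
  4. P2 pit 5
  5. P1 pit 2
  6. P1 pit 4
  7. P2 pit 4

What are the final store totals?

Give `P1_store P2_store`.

Answer: 2 10

Derivation:
Move 1: P2 pit4 -> P1=[3,5,4,2,2,4](0) P2=[2,4,2,5,0,5](1)
Move 2: P2 pit5 -> P1=[4,6,5,3,2,4](0) P2=[2,4,2,5,0,0](2)
Move 3: P2 pit3 -> P1=[5,7,5,3,2,4](0) P2=[2,4,2,0,1,1](3)
Move 4: P2 pit5 -> P1=[5,7,5,3,2,4](0) P2=[2,4,2,0,1,0](4)
Move 5: P1 pit2 -> P1=[5,7,0,4,3,5](1) P2=[3,4,2,0,1,0](4)
Move 6: P1 pit4 -> P1=[5,7,0,4,0,6](2) P2=[4,4,2,0,1,0](4)
Move 7: P2 pit4 -> P1=[0,7,0,4,0,6](2) P2=[4,4,2,0,0,0](10)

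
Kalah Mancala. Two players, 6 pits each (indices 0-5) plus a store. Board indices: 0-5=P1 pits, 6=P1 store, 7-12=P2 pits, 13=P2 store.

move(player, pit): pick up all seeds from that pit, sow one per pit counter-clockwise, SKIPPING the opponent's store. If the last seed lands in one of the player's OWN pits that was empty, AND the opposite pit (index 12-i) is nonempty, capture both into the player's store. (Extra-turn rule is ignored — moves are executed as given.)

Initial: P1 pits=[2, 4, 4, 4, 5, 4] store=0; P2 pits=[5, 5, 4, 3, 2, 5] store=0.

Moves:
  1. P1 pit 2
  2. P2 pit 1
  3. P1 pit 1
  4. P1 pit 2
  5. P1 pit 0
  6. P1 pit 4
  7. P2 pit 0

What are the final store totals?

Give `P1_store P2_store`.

Move 1: P1 pit2 -> P1=[2,4,0,5,6,5](1) P2=[5,5,4,3,2,5](0)
Move 2: P2 pit1 -> P1=[2,4,0,5,6,5](1) P2=[5,0,5,4,3,6](1)
Move 3: P1 pit1 -> P1=[2,0,1,6,7,6](1) P2=[5,0,5,4,3,6](1)
Move 4: P1 pit2 -> P1=[2,0,0,7,7,6](1) P2=[5,0,5,4,3,6](1)
Move 5: P1 pit0 -> P1=[0,1,0,7,7,6](6) P2=[5,0,5,0,3,6](1)
Move 6: P1 pit4 -> P1=[0,1,0,7,0,7](7) P2=[6,1,6,1,4,6](1)
Move 7: P2 pit0 -> P1=[0,1,0,7,0,7](7) P2=[0,2,7,2,5,7](2)

Answer: 7 2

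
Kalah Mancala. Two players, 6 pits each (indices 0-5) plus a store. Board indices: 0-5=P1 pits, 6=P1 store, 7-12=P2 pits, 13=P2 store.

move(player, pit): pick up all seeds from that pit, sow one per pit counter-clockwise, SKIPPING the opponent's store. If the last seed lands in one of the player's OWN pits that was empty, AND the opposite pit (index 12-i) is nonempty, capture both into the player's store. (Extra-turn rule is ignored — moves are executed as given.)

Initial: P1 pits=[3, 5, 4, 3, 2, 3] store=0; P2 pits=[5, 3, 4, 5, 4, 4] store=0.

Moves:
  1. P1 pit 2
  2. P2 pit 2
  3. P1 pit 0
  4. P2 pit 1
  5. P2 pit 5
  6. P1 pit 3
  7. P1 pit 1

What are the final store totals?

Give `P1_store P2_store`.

Answer: 3 2

Derivation:
Move 1: P1 pit2 -> P1=[3,5,0,4,3,4](1) P2=[5,3,4,5,4,4](0)
Move 2: P2 pit2 -> P1=[3,5,0,4,3,4](1) P2=[5,3,0,6,5,5](1)
Move 3: P1 pit0 -> P1=[0,6,1,5,3,4](1) P2=[5,3,0,6,5,5](1)
Move 4: P2 pit1 -> P1=[0,6,1,5,3,4](1) P2=[5,0,1,7,6,5](1)
Move 5: P2 pit5 -> P1=[1,7,2,6,3,4](1) P2=[5,0,1,7,6,0](2)
Move 6: P1 pit3 -> P1=[1,7,2,0,4,5](2) P2=[6,1,2,7,6,0](2)
Move 7: P1 pit1 -> P1=[1,0,3,1,5,6](3) P2=[7,2,2,7,6,0](2)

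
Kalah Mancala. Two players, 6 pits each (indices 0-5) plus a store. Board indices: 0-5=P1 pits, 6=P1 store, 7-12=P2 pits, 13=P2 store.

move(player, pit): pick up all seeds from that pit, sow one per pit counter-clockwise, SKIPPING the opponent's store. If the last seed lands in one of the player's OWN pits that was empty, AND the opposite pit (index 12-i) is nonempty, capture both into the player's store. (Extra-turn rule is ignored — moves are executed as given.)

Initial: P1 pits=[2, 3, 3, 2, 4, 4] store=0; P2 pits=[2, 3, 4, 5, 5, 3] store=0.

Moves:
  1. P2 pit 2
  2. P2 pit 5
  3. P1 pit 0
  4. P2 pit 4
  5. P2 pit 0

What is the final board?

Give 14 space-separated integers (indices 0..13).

Answer: 1 6 6 0 4 4 0 0 4 0 6 0 1 8

Derivation:
Move 1: P2 pit2 -> P1=[2,3,3,2,4,4](0) P2=[2,3,0,6,6,4](1)
Move 2: P2 pit5 -> P1=[3,4,4,2,4,4](0) P2=[2,3,0,6,6,0](2)
Move 3: P1 pit0 -> P1=[0,5,5,3,4,4](0) P2=[2,3,0,6,6,0](2)
Move 4: P2 pit4 -> P1=[1,6,6,4,4,4](0) P2=[2,3,0,6,0,1](3)
Move 5: P2 pit0 -> P1=[1,6,6,0,4,4](0) P2=[0,4,0,6,0,1](8)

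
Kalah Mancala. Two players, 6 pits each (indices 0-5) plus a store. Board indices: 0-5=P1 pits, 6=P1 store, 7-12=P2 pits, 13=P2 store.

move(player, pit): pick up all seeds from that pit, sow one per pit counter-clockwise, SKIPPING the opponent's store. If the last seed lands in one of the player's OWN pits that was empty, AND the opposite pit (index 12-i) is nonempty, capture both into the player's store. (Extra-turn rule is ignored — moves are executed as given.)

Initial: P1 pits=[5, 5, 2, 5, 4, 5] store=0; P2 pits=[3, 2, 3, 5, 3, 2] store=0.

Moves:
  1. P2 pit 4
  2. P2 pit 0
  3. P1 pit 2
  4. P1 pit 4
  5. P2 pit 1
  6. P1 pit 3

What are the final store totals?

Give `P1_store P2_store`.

Move 1: P2 pit4 -> P1=[6,5,2,5,4,5](0) P2=[3,2,3,5,0,3](1)
Move 2: P2 pit0 -> P1=[6,5,2,5,4,5](0) P2=[0,3,4,6,0,3](1)
Move 3: P1 pit2 -> P1=[6,5,0,6,5,5](0) P2=[0,3,4,6,0,3](1)
Move 4: P1 pit4 -> P1=[6,5,0,6,0,6](1) P2=[1,4,5,6,0,3](1)
Move 5: P2 pit1 -> P1=[6,5,0,6,0,6](1) P2=[1,0,6,7,1,4](1)
Move 6: P1 pit3 -> P1=[6,5,0,0,1,7](2) P2=[2,1,7,7,1,4](1)

Answer: 2 1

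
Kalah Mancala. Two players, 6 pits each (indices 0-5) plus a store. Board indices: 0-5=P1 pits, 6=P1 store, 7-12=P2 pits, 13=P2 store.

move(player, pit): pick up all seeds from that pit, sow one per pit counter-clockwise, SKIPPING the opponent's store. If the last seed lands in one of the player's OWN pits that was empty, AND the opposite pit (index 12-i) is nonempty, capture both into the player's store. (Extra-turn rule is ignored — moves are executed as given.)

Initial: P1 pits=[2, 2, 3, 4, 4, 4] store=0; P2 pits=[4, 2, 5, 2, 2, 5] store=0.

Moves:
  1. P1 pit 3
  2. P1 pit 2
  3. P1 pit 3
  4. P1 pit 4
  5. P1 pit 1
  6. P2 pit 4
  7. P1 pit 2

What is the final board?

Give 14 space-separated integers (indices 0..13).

Move 1: P1 pit3 -> P1=[2,2,3,0,5,5](1) P2=[5,2,5,2,2,5](0)
Move 2: P1 pit2 -> P1=[2,2,0,1,6,6](1) P2=[5,2,5,2,2,5](0)
Move 3: P1 pit3 -> P1=[2,2,0,0,7,6](1) P2=[5,2,5,2,2,5](0)
Move 4: P1 pit4 -> P1=[2,2,0,0,0,7](2) P2=[6,3,6,3,3,5](0)
Move 5: P1 pit1 -> P1=[2,0,1,0,0,7](9) P2=[6,3,0,3,3,5](0)
Move 6: P2 pit4 -> P1=[3,0,1,0,0,7](9) P2=[6,3,0,3,0,6](1)
Move 7: P1 pit2 -> P1=[3,0,0,1,0,7](9) P2=[6,3,0,3,0,6](1)

Answer: 3 0 0 1 0 7 9 6 3 0 3 0 6 1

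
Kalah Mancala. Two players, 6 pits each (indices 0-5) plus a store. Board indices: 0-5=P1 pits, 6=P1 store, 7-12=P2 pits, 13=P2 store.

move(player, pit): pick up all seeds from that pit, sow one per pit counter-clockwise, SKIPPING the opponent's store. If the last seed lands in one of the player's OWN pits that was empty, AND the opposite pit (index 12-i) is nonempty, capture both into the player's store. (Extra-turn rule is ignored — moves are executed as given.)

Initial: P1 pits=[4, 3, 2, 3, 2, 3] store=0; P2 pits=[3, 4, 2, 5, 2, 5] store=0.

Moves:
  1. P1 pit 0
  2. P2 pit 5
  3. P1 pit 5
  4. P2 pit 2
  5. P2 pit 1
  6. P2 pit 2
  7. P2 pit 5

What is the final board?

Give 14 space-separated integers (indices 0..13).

Move 1: P1 pit0 -> P1=[0,4,3,4,3,3](0) P2=[3,4,2,5,2,5](0)
Move 2: P2 pit5 -> P1=[1,5,4,5,3,3](0) P2=[3,4,2,5,2,0](1)
Move 3: P1 pit5 -> P1=[1,5,4,5,3,0](1) P2=[4,5,2,5,2,0](1)
Move 4: P2 pit2 -> P1=[1,5,4,5,3,0](1) P2=[4,5,0,6,3,0](1)
Move 5: P2 pit1 -> P1=[1,5,4,5,3,0](1) P2=[4,0,1,7,4,1](2)
Move 6: P2 pit2 -> P1=[1,5,4,5,3,0](1) P2=[4,0,0,8,4,1](2)
Move 7: P2 pit5 -> P1=[1,5,4,5,3,0](1) P2=[4,0,0,8,4,0](3)

Answer: 1 5 4 5 3 0 1 4 0 0 8 4 0 3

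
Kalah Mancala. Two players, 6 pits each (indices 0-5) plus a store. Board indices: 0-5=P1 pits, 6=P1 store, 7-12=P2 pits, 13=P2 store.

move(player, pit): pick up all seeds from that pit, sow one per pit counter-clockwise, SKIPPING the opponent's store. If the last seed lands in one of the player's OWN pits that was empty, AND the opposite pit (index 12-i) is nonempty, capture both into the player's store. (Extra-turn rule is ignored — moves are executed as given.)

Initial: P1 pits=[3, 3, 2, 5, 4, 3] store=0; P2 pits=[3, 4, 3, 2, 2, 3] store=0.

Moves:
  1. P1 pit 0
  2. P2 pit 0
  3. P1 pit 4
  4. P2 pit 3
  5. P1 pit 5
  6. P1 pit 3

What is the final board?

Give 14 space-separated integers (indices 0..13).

Answer: 0 4 3 0 1 1 3 3 8 6 0 3 4 1

Derivation:
Move 1: P1 pit0 -> P1=[0,4,3,6,4,3](0) P2=[3,4,3,2,2,3](0)
Move 2: P2 pit0 -> P1=[0,4,3,6,4,3](0) P2=[0,5,4,3,2,3](0)
Move 3: P1 pit4 -> P1=[0,4,3,6,0,4](1) P2=[1,6,4,3,2,3](0)
Move 4: P2 pit3 -> P1=[0,4,3,6,0,4](1) P2=[1,6,4,0,3,4](1)
Move 5: P1 pit5 -> P1=[0,4,3,6,0,0](2) P2=[2,7,5,0,3,4](1)
Move 6: P1 pit3 -> P1=[0,4,3,0,1,1](3) P2=[3,8,6,0,3,4](1)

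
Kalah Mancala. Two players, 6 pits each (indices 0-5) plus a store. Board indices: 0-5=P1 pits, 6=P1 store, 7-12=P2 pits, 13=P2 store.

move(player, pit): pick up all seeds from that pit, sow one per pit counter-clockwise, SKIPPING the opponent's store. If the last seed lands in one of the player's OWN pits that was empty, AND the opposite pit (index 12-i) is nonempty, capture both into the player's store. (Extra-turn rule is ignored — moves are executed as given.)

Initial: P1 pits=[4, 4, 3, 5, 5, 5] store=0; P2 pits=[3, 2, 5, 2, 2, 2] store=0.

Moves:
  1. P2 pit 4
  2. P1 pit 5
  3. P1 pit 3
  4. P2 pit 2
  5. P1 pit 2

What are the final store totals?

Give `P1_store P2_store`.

Answer: 2 2

Derivation:
Move 1: P2 pit4 -> P1=[4,4,3,5,5,5](0) P2=[3,2,5,2,0,3](1)
Move 2: P1 pit5 -> P1=[4,4,3,5,5,0](1) P2=[4,3,6,3,0,3](1)
Move 3: P1 pit3 -> P1=[4,4,3,0,6,1](2) P2=[5,4,6,3,0,3](1)
Move 4: P2 pit2 -> P1=[5,5,3,0,6,1](2) P2=[5,4,0,4,1,4](2)
Move 5: P1 pit2 -> P1=[5,5,0,1,7,2](2) P2=[5,4,0,4,1,4](2)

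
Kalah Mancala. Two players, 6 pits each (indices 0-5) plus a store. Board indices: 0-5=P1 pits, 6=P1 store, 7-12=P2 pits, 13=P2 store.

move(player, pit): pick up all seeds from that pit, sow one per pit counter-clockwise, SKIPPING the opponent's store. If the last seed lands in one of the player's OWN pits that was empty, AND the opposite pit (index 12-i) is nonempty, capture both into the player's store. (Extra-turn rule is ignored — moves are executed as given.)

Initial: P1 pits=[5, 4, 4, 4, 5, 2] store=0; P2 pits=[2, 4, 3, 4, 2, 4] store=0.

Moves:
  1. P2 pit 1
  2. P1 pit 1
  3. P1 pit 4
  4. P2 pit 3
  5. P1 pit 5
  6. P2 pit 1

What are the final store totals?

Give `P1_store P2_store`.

Answer: 2 8

Derivation:
Move 1: P2 pit1 -> P1=[5,4,4,4,5,2](0) P2=[2,0,4,5,3,5](0)
Move 2: P1 pit1 -> P1=[5,0,5,5,6,3](0) P2=[2,0,4,5,3,5](0)
Move 3: P1 pit4 -> P1=[5,0,5,5,0,4](1) P2=[3,1,5,6,3,5](0)
Move 4: P2 pit3 -> P1=[6,1,6,5,0,4](1) P2=[3,1,5,0,4,6](1)
Move 5: P1 pit5 -> P1=[6,1,6,5,0,0](2) P2=[4,2,6,0,4,6](1)
Move 6: P2 pit1 -> P1=[6,1,0,5,0,0](2) P2=[4,0,7,0,4,6](8)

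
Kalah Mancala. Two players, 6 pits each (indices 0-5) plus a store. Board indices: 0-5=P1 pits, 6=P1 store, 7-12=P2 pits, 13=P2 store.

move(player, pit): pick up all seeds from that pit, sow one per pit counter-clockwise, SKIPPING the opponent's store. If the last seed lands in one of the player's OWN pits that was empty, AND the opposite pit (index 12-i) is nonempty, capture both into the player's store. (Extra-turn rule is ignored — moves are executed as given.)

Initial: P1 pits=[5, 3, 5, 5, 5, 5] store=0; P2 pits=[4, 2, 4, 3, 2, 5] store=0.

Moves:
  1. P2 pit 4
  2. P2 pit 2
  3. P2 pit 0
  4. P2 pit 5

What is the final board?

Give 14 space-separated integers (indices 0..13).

Answer: 6 4 6 6 6 6 0 0 3 1 5 2 0 3

Derivation:
Move 1: P2 pit4 -> P1=[5,3,5,5,5,5](0) P2=[4,2,4,3,0,6](1)
Move 2: P2 pit2 -> P1=[5,3,5,5,5,5](0) P2=[4,2,0,4,1,7](2)
Move 3: P2 pit0 -> P1=[5,3,5,5,5,5](0) P2=[0,3,1,5,2,7](2)
Move 4: P2 pit5 -> P1=[6,4,6,6,6,6](0) P2=[0,3,1,5,2,0](3)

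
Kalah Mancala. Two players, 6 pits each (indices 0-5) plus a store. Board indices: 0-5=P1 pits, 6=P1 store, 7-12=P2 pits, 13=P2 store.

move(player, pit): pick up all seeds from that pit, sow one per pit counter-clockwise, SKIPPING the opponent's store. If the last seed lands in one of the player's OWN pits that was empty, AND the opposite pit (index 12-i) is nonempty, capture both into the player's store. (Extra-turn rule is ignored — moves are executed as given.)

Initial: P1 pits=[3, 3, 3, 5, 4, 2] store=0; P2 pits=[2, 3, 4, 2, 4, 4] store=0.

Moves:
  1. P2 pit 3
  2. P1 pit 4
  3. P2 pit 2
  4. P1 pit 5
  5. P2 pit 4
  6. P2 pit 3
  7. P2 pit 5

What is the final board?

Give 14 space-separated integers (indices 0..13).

Answer: 5 1 5 7 1 1 2 4 5 0 0 0 0 8

Derivation:
Move 1: P2 pit3 -> P1=[3,3,3,5,4,2](0) P2=[2,3,4,0,5,5](0)
Move 2: P1 pit4 -> P1=[3,3,3,5,0,3](1) P2=[3,4,4,0,5,5](0)
Move 3: P2 pit2 -> P1=[3,3,3,5,0,3](1) P2=[3,4,0,1,6,6](1)
Move 4: P1 pit5 -> P1=[3,3,3,5,0,0](2) P2=[4,5,0,1,6,6](1)
Move 5: P2 pit4 -> P1=[4,4,4,6,0,0](2) P2=[4,5,0,1,0,7](2)
Move 6: P2 pit3 -> P1=[4,0,4,6,0,0](2) P2=[4,5,0,0,0,7](7)
Move 7: P2 pit5 -> P1=[5,1,5,7,1,1](2) P2=[4,5,0,0,0,0](8)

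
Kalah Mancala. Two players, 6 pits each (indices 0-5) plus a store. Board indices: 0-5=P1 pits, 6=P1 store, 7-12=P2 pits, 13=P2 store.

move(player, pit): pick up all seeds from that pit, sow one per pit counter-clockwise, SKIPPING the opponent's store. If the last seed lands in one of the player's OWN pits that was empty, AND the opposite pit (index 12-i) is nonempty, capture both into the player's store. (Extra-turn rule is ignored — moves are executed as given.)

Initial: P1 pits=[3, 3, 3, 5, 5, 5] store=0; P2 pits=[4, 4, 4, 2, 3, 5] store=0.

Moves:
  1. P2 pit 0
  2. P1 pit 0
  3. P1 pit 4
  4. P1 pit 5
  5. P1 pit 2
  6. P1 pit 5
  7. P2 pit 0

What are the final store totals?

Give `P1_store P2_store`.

Answer: 4 0

Derivation:
Move 1: P2 pit0 -> P1=[3,3,3,5,5,5](0) P2=[0,5,5,3,4,5](0)
Move 2: P1 pit0 -> P1=[0,4,4,6,5,5](0) P2=[0,5,5,3,4,5](0)
Move 3: P1 pit4 -> P1=[0,4,4,6,0,6](1) P2=[1,6,6,3,4,5](0)
Move 4: P1 pit5 -> P1=[0,4,4,6,0,0](2) P2=[2,7,7,4,5,5](0)
Move 5: P1 pit2 -> P1=[0,4,0,7,1,1](3) P2=[2,7,7,4,5,5](0)
Move 6: P1 pit5 -> P1=[0,4,0,7,1,0](4) P2=[2,7,7,4,5,5](0)
Move 7: P2 pit0 -> P1=[0,4,0,7,1,0](4) P2=[0,8,8,4,5,5](0)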